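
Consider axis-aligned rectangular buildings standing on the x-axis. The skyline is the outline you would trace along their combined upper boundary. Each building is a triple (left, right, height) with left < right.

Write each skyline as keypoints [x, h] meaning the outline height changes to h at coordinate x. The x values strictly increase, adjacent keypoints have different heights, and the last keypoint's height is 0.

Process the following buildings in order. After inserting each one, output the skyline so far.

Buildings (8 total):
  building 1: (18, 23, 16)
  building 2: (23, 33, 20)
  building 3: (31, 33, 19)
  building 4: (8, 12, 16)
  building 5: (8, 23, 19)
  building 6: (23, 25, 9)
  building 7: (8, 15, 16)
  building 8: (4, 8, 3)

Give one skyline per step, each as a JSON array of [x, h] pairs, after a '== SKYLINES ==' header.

== SKYLINES ==
[[18,16],[23,0]]
[[18,16],[23,20],[33,0]]
[[18,16],[23,20],[33,0]]
[[8,16],[12,0],[18,16],[23,20],[33,0]]
[[8,19],[23,20],[33,0]]
[[8,19],[23,20],[33,0]]
[[8,19],[23,20],[33,0]]
[[4,3],[8,19],[23,20],[33,0]]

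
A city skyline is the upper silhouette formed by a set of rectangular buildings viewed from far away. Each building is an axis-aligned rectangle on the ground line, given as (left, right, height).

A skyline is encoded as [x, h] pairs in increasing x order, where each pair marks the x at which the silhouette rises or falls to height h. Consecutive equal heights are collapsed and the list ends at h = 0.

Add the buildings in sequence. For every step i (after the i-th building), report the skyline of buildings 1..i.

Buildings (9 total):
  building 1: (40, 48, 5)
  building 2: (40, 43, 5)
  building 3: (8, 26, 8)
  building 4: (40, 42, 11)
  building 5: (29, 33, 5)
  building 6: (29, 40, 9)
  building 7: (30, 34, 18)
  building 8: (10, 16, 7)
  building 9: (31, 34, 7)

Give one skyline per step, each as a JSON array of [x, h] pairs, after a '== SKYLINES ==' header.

== SKYLINES ==
[[40,5],[48,0]]
[[40,5],[48,0]]
[[8,8],[26,0],[40,5],[48,0]]
[[8,8],[26,0],[40,11],[42,5],[48,0]]
[[8,8],[26,0],[29,5],[33,0],[40,11],[42,5],[48,0]]
[[8,8],[26,0],[29,9],[40,11],[42,5],[48,0]]
[[8,8],[26,0],[29,9],[30,18],[34,9],[40,11],[42,5],[48,0]]
[[8,8],[26,0],[29,9],[30,18],[34,9],[40,11],[42,5],[48,0]]
[[8,8],[26,0],[29,9],[30,18],[34,9],[40,11],[42,5],[48,0]]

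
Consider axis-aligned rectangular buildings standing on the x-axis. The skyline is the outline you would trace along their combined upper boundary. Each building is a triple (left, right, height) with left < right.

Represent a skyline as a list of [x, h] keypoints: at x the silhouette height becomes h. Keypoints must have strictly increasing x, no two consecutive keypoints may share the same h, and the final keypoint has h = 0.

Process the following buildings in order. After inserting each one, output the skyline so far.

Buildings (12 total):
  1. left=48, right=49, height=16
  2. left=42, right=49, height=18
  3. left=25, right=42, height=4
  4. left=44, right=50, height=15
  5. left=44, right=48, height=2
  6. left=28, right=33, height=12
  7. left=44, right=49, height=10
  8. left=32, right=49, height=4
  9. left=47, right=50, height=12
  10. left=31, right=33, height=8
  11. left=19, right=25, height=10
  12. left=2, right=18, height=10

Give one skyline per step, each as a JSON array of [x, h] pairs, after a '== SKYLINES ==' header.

== SKYLINES ==
[[48,16],[49,0]]
[[42,18],[49,0]]
[[25,4],[42,18],[49,0]]
[[25,4],[42,18],[49,15],[50,0]]
[[25,4],[42,18],[49,15],[50,0]]
[[25,4],[28,12],[33,4],[42,18],[49,15],[50,0]]
[[25,4],[28,12],[33,4],[42,18],[49,15],[50,0]]
[[25,4],[28,12],[33,4],[42,18],[49,15],[50,0]]
[[25,4],[28,12],[33,4],[42,18],[49,15],[50,0]]
[[25,4],[28,12],[33,4],[42,18],[49,15],[50,0]]
[[19,10],[25,4],[28,12],[33,4],[42,18],[49,15],[50,0]]
[[2,10],[18,0],[19,10],[25,4],[28,12],[33,4],[42,18],[49,15],[50,0]]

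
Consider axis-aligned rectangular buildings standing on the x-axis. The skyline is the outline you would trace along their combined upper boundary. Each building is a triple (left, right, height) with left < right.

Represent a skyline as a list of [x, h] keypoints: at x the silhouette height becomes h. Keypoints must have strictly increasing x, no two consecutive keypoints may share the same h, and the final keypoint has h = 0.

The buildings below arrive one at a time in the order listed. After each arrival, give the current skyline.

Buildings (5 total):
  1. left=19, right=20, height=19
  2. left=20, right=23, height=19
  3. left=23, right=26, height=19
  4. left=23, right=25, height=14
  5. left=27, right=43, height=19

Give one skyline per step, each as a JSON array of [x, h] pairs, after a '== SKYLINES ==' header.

== SKYLINES ==
[[19,19],[20,0]]
[[19,19],[23,0]]
[[19,19],[26,0]]
[[19,19],[26,0]]
[[19,19],[26,0],[27,19],[43,0]]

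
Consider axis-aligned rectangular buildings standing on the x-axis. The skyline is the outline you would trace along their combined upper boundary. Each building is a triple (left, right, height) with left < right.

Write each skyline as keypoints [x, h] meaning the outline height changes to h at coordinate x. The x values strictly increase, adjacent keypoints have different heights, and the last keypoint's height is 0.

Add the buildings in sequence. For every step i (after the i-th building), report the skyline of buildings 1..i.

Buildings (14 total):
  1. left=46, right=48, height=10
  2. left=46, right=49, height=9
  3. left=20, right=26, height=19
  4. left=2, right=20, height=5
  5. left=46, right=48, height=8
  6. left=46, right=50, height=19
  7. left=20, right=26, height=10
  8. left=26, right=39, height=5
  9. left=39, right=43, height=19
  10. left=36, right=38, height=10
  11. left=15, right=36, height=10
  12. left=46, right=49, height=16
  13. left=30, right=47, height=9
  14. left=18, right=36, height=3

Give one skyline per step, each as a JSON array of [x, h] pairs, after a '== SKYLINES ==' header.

== SKYLINES ==
[[46,10],[48,0]]
[[46,10],[48,9],[49,0]]
[[20,19],[26,0],[46,10],[48,9],[49,0]]
[[2,5],[20,19],[26,0],[46,10],[48,9],[49,0]]
[[2,5],[20,19],[26,0],[46,10],[48,9],[49,0]]
[[2,5],[20,19],[26,0],[46,19],[50,0]]
[[2,5],[20,19],[26,0],[46,19],[50,0]]
[[2,5],[20,19],[26,5],[39,0],[46,19],[50,0]]
[[2,5],[20,19],[26,5],[39,19],[43,0],[46,19],[50,0]]
[[2,5],[20,19],[26,5],[36,10],[38,5],[39,19],[43,0],[46,19],[50,0]]
[[2,5],[15,10],[20,19],[26,10],[38,5],[39,19],[43,0],[46,19],[50,0]]
[[2,5],[15,10],[20,19],[26,10],[38,5],[39,19],[43,0],[46,19],[50,0]]
[[2,5],[15,10],[20,19],[26,10],[38,9],[39,19],[43,9],[46,19],[50,0]]
[[2,5],[15,10],[20,19],[26,10],[38,9],[39,19],[43,9],[46,19],[50,0]]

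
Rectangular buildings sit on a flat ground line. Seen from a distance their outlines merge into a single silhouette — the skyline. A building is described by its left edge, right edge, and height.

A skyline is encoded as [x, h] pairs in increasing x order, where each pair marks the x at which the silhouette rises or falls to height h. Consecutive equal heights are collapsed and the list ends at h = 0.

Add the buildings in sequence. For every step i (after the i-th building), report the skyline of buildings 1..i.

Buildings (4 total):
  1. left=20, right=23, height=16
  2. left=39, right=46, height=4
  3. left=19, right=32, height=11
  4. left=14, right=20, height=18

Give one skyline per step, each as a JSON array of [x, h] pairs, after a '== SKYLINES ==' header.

== SKYLINES ==
[[20,16],[23,0]]
[[20,16],[23,0],[39,4],[46,0]]
[[19,11],[20,16],[23,11],[32,0],[39,4],[46,0]]
[[14,18],[20,16],[23,11],[32,0],[39,4],[46,0]]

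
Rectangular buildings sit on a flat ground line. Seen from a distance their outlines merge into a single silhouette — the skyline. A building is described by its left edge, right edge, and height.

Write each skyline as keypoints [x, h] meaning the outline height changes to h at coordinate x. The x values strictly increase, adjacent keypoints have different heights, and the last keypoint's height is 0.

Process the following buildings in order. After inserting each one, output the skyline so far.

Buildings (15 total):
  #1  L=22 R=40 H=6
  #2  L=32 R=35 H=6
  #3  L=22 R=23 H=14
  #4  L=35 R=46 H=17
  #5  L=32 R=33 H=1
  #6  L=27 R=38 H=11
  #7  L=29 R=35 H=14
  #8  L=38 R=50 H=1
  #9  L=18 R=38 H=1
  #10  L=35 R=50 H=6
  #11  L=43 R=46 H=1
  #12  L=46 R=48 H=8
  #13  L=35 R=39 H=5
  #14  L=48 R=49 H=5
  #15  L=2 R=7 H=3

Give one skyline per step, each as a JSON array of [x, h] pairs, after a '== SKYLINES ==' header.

== SKYLINES ==
[[22,6],[40,0]]
[[22,6],[40,0]]
[[22,14],[23,6],[40,0]]
[[22,14],[23,6],[35,17],[46,0]]
[[22,14],[23,6],[35,17],[46,0]]
[[22,14],[23,6],[27,11],[35,17],[46,0]]
[[22,14],[23,6],[27,11],[29,14],[35,17],[46,0]]
[[22,14],[23,6],[27,11],[29,14],[35,17],[46,1],[50,0]]
[[18,1],[22,14],[23,6],[27,11],[29,14],[35,17],[46,1],[50,0]]
[[18,1],[22,14],[23,6],[27,11],[29,14],[35,17],[46,6],[50,0]]
[[18,1],[22,14],[23,6],[27,11],[29,14],[35,17],[46,6],[50,0]]
[[18,1],[22,14],[23,6],[27,11],[29,14],[35,17],[46,8],[48,6],[50,0]]
[[18,1],[22,14],[23,6],[27,11],[29,14],[35,17],[46,8],[48,6],[50,0]]
[[18,1],[22,14],[23,6],[27,11],[29,14],[35,17],[46,8],[48,6],[50,0]]
[[2,3],[7,0],[18,1],[22,14],[23,6],[27,11],[29,14],[35,17],[46,8],[48,6],[50,0]]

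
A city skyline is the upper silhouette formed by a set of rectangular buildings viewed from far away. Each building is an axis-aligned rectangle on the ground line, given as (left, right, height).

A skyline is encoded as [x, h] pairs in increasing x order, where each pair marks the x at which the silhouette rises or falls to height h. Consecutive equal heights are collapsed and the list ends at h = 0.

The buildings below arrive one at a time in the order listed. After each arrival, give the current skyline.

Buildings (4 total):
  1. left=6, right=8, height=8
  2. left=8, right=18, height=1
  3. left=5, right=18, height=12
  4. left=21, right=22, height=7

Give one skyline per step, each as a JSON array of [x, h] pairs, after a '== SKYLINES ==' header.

== SKYLINES ==
[[6,8],[8,0]]
[[6,8],[8,1],[18,0]]
[[5,12],[18,0]]
[[5,12],[18,0],[21,7],[22,0]]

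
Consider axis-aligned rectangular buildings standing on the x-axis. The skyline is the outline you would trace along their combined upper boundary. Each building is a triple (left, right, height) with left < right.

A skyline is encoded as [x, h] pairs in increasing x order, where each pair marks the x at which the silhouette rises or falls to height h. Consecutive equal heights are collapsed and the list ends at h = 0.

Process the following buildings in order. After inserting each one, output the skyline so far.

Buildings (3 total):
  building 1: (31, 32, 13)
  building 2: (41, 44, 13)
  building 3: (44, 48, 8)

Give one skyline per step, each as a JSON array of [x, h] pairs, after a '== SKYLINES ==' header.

== SKYLINES ==
[[31,13],[32,0]]
[[31,13],[32,0],[41,13],[44,0]]
[[31,13],[32,0],[41,13],[44,8],[48,0]]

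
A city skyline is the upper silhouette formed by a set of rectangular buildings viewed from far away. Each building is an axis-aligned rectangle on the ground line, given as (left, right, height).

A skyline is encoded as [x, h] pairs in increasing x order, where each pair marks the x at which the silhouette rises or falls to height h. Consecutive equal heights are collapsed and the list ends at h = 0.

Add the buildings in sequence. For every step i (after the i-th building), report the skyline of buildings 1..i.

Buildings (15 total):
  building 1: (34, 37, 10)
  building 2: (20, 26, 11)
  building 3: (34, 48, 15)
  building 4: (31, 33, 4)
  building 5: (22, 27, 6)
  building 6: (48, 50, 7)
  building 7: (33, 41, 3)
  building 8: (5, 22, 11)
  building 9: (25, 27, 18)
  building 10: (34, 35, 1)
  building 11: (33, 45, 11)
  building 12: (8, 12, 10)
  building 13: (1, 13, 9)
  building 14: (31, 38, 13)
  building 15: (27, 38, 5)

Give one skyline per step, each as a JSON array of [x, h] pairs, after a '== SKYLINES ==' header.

== SKYLINES ==
[[34,10],[37,0]]
[[20,11],[26,0],[34,10],[37,0]]
[[20,11],[26,0],[34,15],[48,0]]
[[20,11],[26,0],[31,4],[33,0],[34,15],[48,0]]
[[20,11],[26,6],[27,0],[31,4],[33,0],[34,15],[48,0]]
[[20,11],[26,6],[27,0],[31,4],[33,0],[34,15],[48,7],[50,0]]
[[20,11],[26,6],[27,0],[31,4],[33,3],[34,15],[48,7],[50,0]]
[[5,11],[26,6],[27,0],[31,4],[33,3],[34,15],[48,7],[50,0]]
[[5,11],[25,18],[27,0],[31,4],[33,3],[34,15],[48,7],[50,0]]
[[5,11],[25,18],[27,0],[31,4],[33,3],[34,15],[48,7],[50,0]]
[[5,11],[25,18],[27,0],[31,4],[33,11],[34,15],[48,7],[50,0]]
[[5,11],[25,18],[27,0],[31,4],[33,11],[34,15],[48,7],[50,0]]
[[1,9],[5,11],[25,18],[27,0],[31,4],[33,11],[34,15],[48,7],[50,0]]
[[1,9],[5,11],[25,18],[27,0],[31,13],[34,15],[48,7],[50,0]]
[[1,9],[5,11],[25,18],[27,5],[31,13],[34,15],[48,7],[50,0]]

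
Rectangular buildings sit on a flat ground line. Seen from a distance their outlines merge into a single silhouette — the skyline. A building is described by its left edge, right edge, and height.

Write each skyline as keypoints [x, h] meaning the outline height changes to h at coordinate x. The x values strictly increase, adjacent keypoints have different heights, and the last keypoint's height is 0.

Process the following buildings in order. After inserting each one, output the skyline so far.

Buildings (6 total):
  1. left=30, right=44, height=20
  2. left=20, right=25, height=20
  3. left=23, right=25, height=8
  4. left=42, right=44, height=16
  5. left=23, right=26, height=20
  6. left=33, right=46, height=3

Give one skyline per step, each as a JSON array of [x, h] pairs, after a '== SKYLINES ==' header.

== SKYLINES ==
[[30,20],[44,0]]
[[20,20],[25,0],[30,20],[44,0]]
[[20,20],[25,0],[30,20],[44,0]]
[[20,20],[25,0],[30,20],[44,0]]
[[20,20],[26,0],[30,20],[44,0]]
[[20,20],[26,0],[30,20],[44,3],[46,0]]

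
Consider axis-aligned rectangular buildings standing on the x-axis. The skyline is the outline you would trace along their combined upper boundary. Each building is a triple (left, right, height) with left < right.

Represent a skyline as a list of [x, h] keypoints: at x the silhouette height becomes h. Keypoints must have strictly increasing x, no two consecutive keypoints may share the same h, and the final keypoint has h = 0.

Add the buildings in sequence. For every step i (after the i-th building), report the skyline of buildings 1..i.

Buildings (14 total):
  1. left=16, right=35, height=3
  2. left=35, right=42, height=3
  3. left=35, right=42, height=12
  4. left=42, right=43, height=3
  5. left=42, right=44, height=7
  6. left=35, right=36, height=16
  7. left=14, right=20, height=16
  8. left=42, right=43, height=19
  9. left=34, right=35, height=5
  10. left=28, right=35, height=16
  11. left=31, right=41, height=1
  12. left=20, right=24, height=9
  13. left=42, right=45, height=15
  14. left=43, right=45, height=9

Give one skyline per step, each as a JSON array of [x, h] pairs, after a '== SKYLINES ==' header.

== SKYLINES ==
[[16,3],[35,0]]
[[16,3],[42,0]]
[[16,3],[35,12],[42,0]]
[[16,3],[35,12],[42,3],[43,0]]
[[16,3],[35,12],[42,7],[44,0]]
[[16,3],[35,16],[36,12],[42,7],[44,0]]
[[14,16],[20,3],[35,16],[36,12],[42,7],[44,0]]
[[14,16],[20,3],[35,16],[36,12],[42,19],[43,7],[44,0]]
[[14,16],[20,3],[34,5],[35,16],[36,12],[42,19],[43,7],[44,0]]
[[14,16],[20,3],[28,16],[36,12],[42,19],[43,7],[44,0]]
[[14,16],[20,3],[28,16],[36,12],[42,19],[43,7],[44,0]]
[[14,16],[20,9],[24,3],[28,16],[36,12],[42,19],[43,7],[44,0]]
[[14,16],[20,9],[24,3],[28,16],[36,12],[42,19],[43,15],[45,0]]
[[14,16],[20,9],[24,3],[28,16],[36,12],[42,19],[43,15],[45,0]]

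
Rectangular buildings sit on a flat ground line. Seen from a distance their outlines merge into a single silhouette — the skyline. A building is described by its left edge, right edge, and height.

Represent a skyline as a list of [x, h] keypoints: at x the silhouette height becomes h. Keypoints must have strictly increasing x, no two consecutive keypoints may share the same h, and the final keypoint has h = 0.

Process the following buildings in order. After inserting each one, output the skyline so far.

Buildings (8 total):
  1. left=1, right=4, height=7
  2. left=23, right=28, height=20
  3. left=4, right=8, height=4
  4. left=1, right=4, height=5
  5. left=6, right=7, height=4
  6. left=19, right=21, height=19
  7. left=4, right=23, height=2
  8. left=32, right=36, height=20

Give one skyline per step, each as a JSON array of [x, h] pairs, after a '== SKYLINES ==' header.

== SKYLINES ==
[[1,7],[4,0]]
[[1,7],[4,0],[23,20],[28,0]]
[[1,7],[4,4],[8,0],[23,20],[28,0]]
[[1,7],[4,4],[8,0],[23,20],[28,0]]
[[1,7],[4,4],[8,0],[23,20],[28,0]]
[[1,7],[4,4],[8,0],[19,19],[21,0],[23,20],[28,0]]
[[1,7],[4,4],[8,2],[19,19],[21,2],[23,20],[28,0]]
[[1,7],[4,4],[8,2],[19,19],[21,2],[23,20],[28,0],[32,20],[36,0]]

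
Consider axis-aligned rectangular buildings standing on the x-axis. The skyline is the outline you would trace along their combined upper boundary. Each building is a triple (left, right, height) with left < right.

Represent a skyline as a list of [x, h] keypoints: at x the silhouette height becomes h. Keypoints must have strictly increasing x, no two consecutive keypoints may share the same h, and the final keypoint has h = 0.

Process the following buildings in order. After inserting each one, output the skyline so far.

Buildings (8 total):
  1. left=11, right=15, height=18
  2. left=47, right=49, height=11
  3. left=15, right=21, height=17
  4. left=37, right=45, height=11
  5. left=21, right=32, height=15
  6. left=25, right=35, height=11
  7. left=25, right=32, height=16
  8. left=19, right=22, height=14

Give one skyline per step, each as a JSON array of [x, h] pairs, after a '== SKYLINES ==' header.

== SKYLINES ==
[[11,18],[15,0]]
[[11,18],[15,0],[47,11],[49,0]]
[[11,18],[15,17],[21,0],[47,11],[49,0]]
[[11,18],[15,17],[21,0],[37,11],[45,0],[47,11],[49,0]]
[[11,18],[15,17],[21,15],[32,0],[37,11],[45,0],[47,11],[49,0]]
[[11,18],[15,17],[21,15],[32,11],[35,0],[37,11],[45,0],[47,11],[49,0]]
[[11,18],[15,17],[21,15],[25,16],[32,11],[35,0],[37,11],[45,0],[47,11],[49,0]]
[[11,18],[15,17],[21,15],[25,16],[32,11],[35,0],[37,11],[45,0],[47,11],[49,0]]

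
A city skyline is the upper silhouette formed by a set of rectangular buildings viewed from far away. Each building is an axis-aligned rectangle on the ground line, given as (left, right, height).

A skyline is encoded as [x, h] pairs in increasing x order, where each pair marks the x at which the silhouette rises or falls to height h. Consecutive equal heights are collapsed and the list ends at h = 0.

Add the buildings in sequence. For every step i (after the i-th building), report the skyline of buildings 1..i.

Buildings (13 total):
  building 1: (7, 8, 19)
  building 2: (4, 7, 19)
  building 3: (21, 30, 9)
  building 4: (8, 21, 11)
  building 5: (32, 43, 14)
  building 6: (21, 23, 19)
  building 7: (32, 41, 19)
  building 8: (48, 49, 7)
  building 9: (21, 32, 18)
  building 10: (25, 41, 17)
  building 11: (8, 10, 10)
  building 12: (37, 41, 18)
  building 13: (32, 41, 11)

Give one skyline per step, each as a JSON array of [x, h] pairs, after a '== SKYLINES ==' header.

== SKYLINES ==
[[7,19],[8,0]]
[[4,19],[8,0]]
[[4,19],[8,0],[21,9],[30,0]]
[[4,19],[8,11],[21,9],[30,0]]
[[4,19],[8,11],[21,9],[30,0],[32,14],[43,0]]
[[4,19],[8,11],[21,19],[23,9],[30,0],[32,14],[43,0]]
[[4,19],[8,11],[21,19],[23,9],[30,0],[32,19],[41,14],[43,0]]
[[4,19],[8,11],[21,19],[23,9],[30,0],[32,19],[41,14],[43,0],[48,7],[49,0]]
[[4,19],[8,11],[21,19],[23,18],[32,19],[41,14],[43,0],[48,7],[49,0]]
[[4,19],[8,11],[21,19],[23,18],[32,19],[41,14],[43,0],[48,7],[49,0]]
[[4,19],[8,11],[21,19],[23,18],[32,19],[41,14],[43,0],[48,7],[49,0]]
[[4,19],[8,11],[21,19],[23,18],[32,19],[41,14],[43,0],[48,7],[49,0]]
[[4,19],[8,11],[21,19],[23,18],[32,19],[41,14],[43,0],[48,7],[49,0]]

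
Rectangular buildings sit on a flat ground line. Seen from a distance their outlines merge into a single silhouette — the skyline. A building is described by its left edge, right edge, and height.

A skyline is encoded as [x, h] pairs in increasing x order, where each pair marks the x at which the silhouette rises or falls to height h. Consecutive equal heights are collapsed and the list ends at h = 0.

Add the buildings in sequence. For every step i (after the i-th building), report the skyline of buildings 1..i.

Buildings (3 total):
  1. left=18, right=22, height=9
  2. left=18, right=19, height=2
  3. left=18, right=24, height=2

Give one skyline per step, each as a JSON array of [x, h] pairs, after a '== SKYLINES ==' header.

== SKYLINES ==
[[18,9],[22,0]]
[[18,9],[22,0]]
[[18,9],[22,2],[24,0]]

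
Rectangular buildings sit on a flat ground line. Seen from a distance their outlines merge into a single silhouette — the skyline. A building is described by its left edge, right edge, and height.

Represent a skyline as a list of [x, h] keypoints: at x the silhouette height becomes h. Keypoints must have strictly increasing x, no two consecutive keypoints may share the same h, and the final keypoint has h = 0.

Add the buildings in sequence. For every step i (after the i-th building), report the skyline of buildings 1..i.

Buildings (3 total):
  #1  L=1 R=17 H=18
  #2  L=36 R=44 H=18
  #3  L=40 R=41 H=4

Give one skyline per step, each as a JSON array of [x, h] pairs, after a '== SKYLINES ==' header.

== SKYLINES ==
[[1,18],[17,0]]
[[1,18],[17,0],[36,18],[44,0]]
[[1,18],[17,0],[36,18],[44,0]]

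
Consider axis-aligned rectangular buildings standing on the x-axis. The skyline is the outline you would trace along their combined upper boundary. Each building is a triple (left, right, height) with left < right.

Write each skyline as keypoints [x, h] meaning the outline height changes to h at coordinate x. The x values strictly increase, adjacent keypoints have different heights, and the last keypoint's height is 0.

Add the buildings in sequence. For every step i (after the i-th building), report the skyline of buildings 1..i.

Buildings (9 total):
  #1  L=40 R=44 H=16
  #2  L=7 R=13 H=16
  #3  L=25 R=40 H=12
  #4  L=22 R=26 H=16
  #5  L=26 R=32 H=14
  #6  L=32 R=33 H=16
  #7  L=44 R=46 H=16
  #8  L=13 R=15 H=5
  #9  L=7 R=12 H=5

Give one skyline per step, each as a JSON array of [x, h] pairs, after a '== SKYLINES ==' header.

== SKYLINES ==
[[40,16],[44,0]]
[[7,16],[13,0],[40,16],[44,0]]
[[7,16],[13,0],[25,12],[40,16],[44,0]]
[[7,16],[13,0],[22,16],[26,12],[40,16],[44,0]]
[[7,16],[13,0],[22,16],[26,14],[32,12],[40,16],[44,0]]
[[7,16],[13,0],[22,16],[26,14],[32,16],[33,12],[40,16],[44,0]]
[[7,16],[13,0],[22,16],[26,14],[32,16],[33,12],[40,16],[46,0]]
[[7,16],[13,5],[15,0],[22,16],[26,14],[32,16],[33,12],[40,16],[46,0]]
[[7,16],[13,5],[15,0],[22,16],[26,14],[32,16],[33,12],[40,16],[46,0]]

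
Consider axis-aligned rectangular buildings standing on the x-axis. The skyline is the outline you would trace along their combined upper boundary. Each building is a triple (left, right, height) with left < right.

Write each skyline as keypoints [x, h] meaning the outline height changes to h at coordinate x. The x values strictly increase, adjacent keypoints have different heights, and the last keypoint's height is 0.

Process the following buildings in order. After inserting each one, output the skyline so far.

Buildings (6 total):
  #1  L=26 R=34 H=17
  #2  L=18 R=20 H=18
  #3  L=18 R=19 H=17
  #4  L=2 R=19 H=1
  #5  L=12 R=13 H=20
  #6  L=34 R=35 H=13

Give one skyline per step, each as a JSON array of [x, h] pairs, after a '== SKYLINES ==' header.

== SKYLINES ==
[[26,17],[34,0]]
[[18,18],[20,0],[26,17],[34,0]]
[[18,18],[20,0],[26,17],[34,0]]
[[2,1],[18,18],[20,0],[26,17],[34,0]]
[[2,1],[12,20],[13,1],[18,18],[20,0],[26,17],[34,0]]
[[2,1],[12,20],[13,1],[18,18],[20,0],[26,17],[34,13],[35,0]]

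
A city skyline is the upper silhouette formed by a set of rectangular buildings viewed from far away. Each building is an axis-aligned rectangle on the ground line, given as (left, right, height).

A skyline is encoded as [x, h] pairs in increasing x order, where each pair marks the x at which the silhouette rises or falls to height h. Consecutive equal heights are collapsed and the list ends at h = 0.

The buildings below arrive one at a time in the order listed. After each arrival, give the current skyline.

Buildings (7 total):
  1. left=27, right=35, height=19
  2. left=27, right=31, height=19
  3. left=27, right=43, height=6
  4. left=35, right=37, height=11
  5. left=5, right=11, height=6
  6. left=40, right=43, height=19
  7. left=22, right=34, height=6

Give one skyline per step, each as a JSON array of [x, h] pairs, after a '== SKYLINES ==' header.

== SKYLINES ==
[[27,19],[35,0]]
[[27,19],[35,0]]
[[27,19],[35,6],[43,0]]
[[27,19],[35,11],[37,6],[43,0]]
[[5,6],[11,0],[27,19],[35,11],[37,6],[43,0]]
[[5,6],[11,0],[27,19],[35,11],[37,6],[40,19],[43,0]]
[[5,6],[11,0],[22,6],[27,19],[35,11],[37,6],[40,19],[43,0]]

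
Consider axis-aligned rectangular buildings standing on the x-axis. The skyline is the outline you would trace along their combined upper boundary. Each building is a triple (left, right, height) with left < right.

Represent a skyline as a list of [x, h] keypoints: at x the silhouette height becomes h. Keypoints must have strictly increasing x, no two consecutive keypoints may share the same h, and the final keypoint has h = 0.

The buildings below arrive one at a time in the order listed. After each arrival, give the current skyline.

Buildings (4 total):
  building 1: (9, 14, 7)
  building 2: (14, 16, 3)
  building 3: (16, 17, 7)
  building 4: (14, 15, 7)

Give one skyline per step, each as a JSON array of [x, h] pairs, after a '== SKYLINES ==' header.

== SKYLINES ==
[[9,7],[14,0]]
[[9,7],[14,3],[16,0]]
[[9,7],[14,3],[16,7],[17,0]]
[[9,7],[15,3],[16,7],[17,0]]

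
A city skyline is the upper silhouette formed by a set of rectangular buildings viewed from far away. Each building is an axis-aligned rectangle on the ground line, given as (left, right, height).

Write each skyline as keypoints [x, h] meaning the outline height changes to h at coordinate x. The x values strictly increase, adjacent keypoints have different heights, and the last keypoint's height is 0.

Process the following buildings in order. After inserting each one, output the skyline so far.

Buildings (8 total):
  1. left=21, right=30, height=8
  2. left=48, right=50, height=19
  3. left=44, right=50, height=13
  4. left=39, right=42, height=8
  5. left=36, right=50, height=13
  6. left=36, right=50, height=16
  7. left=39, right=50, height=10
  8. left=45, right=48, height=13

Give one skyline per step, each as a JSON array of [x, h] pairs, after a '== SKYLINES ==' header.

== SKYLINES ==
[[21,8],[30,0]]
[[21,8],[30,0],[48,19],[50,0]]
[[21,8],[30,0],[44,13],[48,19],[50,0]]
[[21,8],[30,0],[39,8],[42,0],[44,13],[48,19],[50,0]]
[[21,8],[30,0],[36,13],[48,19],[50,0]]
[[21,8],[30,0],[36,16],[48,19],[50,0]]
[[21,8],[30,0],[36,16],[48,19],[50,0]]
[[21,8],[30,0],[36,16],[48,19],[50,0]]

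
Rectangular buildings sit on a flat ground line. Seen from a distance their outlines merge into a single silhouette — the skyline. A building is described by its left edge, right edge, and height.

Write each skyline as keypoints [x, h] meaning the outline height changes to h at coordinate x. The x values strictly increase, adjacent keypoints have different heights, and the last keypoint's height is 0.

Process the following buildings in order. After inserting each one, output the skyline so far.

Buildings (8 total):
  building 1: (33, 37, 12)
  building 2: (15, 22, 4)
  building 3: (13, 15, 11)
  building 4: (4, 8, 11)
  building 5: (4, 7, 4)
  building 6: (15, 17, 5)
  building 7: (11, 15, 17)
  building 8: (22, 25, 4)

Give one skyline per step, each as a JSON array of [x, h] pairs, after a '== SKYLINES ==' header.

== SKYLINES ==
[[33,12],[37,0]]
[[15,4],[22,0],[33,12],[37,0]]
[[13,11],[15,4],[22,0],[33,12],[37,0]]
[[4,11],[8,0],[13,11],[15,4],[22,0],[33,12],[37,0]]
[[4,11],[8,0],[13,11],[15,4],[22,0],[33,12],[37,0]]
[[4,11],[8,0],[13,11],[15,5],[17,4],[22,0],[33,12],[37,0]]
[[4,11],[8,0],[11,17],[15,5],[17,4],[22,0],[33,12],[37,0]]
[[4,11],[8,0],[11,17],[15,5],[17,4],[25,0],[33,12],[37,0]]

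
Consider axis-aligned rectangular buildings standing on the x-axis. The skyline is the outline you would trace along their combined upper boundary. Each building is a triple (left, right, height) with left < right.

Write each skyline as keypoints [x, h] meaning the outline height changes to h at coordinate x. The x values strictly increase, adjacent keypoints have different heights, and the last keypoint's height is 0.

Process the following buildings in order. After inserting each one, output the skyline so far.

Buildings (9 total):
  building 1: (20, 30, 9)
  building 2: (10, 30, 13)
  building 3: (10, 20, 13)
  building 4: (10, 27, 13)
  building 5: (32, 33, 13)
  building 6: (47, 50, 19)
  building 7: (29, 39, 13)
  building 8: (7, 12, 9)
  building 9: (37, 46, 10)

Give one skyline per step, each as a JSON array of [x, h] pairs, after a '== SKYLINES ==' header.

== SKYLINES ==
[[20,9],[30,0]]
[[10,13],[30,0]]
[[10,13],[30,0]]
[[10,13],[30,0]]
[[10,13],[30,0],[32,13],[33,0]]
[[10,13],[30,0],[32,13],[33,0],[47,19],[50,0]]
[[10,13],[39,0],[47,19],[50,0]]
[[7,9],[10,13],[39,0],[47,19],[50,0]]
[[7,9],[10,13],[39,10],[46,0],[47,19],[50,0]]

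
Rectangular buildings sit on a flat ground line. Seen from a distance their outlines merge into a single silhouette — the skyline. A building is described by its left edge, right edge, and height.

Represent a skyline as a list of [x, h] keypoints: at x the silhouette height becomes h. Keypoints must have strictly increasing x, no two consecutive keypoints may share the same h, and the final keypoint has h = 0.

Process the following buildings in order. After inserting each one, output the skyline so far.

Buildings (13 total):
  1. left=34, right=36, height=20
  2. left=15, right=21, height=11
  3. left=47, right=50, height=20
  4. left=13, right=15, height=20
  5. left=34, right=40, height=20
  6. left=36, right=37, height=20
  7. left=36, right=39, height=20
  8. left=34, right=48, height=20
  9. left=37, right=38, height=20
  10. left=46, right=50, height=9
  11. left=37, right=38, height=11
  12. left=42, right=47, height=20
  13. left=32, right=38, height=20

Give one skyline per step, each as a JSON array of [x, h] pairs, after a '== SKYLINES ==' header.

== SKYLINES ==
[[34,20],[36,0]]
[[15,11],[21,0],[34,20],[36,0]]
[[15,11],[21,0],[34,20],[36,0],[47,20],[50,0]]
[[13,20],[15,11],[21,0],[34,20],[36,0],[47,20],[50,0]]
[[13,20],[15,11],[21,0],[34,20],[40,0],[47,20],[50,0]]
[[13,20],[15,11],[21,0],[34,20],[40,0],[47,20],[50,0]]
[[13,20],[15,11],[21,0],[34,20],[40,0],[47,20],[50,0]]
[[13,20],[15,11],[21,0],[34,20],[50,0]]
[[13,20],[15,11],[21,0],[34,20],[50,0]]
[[13,20],[15,11],[21,0],[34,20],[50,0]]
[[13,20],[15,11],[21,0],[34,20],[50,0]]
[[13,20],[15,11],[21,0],[34,20],[50,0]]
[[13,20],[15,11],[21,0],[32,20],[50,0]]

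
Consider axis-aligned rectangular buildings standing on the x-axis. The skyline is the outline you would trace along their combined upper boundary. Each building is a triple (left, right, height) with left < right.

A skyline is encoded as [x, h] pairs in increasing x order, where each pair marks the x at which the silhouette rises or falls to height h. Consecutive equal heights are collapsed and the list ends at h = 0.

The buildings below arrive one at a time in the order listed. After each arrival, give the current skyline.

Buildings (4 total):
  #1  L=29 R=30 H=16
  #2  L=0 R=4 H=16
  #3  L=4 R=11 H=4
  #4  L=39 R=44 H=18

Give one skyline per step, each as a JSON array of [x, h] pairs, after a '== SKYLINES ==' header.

== SKYLINES ==
[[29,16],[30,0]]
[[0,16],[4,0],[29,16],[30,0]]
[[0,16],[4,4],[11,0],[29,16],[30,0]]
[[0,16],[4,4],[11,0],[29,16],[30,0],[39,18],[44,0]]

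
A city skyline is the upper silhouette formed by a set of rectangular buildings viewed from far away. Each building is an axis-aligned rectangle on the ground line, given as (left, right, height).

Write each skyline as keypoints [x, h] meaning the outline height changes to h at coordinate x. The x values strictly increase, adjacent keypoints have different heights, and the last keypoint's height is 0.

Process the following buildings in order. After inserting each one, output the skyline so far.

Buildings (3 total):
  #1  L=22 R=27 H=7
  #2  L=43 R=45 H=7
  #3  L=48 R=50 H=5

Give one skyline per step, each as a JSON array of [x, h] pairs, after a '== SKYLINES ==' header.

== SKYLINES ==
[[22,7],[27,0]]
[[22,7],[27,0],[43,7],[45,0]]
[[22,7],[27,0],[43,7],[45,0],[48,5],[50,0]]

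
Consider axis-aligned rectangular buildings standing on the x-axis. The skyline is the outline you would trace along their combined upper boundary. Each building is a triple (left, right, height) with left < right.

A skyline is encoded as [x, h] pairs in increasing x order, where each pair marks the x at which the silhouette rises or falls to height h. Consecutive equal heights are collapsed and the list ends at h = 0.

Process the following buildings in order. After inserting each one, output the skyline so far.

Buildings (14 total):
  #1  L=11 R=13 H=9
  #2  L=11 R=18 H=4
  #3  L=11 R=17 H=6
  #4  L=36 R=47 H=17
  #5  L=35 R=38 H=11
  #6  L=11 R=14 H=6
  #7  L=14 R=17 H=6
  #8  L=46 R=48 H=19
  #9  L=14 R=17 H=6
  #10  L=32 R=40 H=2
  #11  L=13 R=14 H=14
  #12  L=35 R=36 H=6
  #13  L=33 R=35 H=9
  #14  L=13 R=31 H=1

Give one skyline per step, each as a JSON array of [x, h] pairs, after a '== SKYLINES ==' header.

== SKYLINES ==
[[11,9],[13,0]]
[[11,9],[13,4],[18,0]]
[[11,9],[13,6],[17,4],[18,0]]
[[11,9],[13,6],[17,4],[18,0],[36,17],[47,0]]
[[11,9],[13,6],[17,4],[18,0],[35,11],[36,17],[47,0]]
[[11,9],[13,6],[17,4],[18,0],[35,11],[36,17],[47,0]]
[[11,9],[13,6],[17,4],[18,0],[35,11],[36,17],[47,0]]
[[11,9],[13,6],[17,4],[18,0],[35,11],[36,17],[46,19],[48,0]]
[[11,9],[13,6],[17,4],[18,0],[35,11],[36,17],[46,19],[48,0]]
[[11,9],[13,6],[17,4],[18,0],[32,2],[35,11],[36,17],[46,19],[48,0]]
[[11,9],[13,14],[14,6],[17,4],[18,0],[32,2],[35,11],[36,17],[46,19],[48,0]]
[[11,9],[13,14],[14,6],[17,4],[18,0],[32,2],[35,11],[36,17],[46,19],[48,0]]
[[11,9],[13,14],[14,6],[17,4],[18,0],[32,2],[33,9],[35,11],[36,17],[46,19],[48,0]]
[[11,9],[13,14],[14,6],[17,4],[18,1],[31,0],[32,2],[33,9],[35,11],[36,17],[46,19],[48,0]]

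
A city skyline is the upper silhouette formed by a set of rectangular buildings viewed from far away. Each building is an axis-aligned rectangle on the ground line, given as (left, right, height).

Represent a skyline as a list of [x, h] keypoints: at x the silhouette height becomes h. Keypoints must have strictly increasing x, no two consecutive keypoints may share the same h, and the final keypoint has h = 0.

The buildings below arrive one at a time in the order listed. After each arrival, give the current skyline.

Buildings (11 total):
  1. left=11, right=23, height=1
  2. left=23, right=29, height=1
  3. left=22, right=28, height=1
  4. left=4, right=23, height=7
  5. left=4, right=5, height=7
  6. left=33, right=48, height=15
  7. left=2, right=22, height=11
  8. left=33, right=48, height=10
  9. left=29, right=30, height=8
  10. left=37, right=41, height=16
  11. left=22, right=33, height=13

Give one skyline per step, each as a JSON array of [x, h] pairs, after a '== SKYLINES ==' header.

== SKYLINES ==
[[11,1],[23,0]]
[[11,1],[29,0]]
[[11,1],[29,0]]
[[4,7],[23,1],[29,0]]
[[4,7],[23,1],[29,0]]
[[4,7],[23,1],[29,0],[33,15],[48,0]]
[[2,11],[22,7],[23,1],[29,0],[33,15],[48,0]]
[[2,11],[22,7],[23,1],[29,0],[33,15],[48,0]]
[[2,11],[22,7],[23,1],[29,8],[30,0],[33,15],[48,0]]
[[2,11],[22,7],[23,1],[29,8],[30,0],[33,15],[37,16],[41,15],[48,0]]
[[2,11],[22,13],[33,15],[37,16],[41,15],[48,0]]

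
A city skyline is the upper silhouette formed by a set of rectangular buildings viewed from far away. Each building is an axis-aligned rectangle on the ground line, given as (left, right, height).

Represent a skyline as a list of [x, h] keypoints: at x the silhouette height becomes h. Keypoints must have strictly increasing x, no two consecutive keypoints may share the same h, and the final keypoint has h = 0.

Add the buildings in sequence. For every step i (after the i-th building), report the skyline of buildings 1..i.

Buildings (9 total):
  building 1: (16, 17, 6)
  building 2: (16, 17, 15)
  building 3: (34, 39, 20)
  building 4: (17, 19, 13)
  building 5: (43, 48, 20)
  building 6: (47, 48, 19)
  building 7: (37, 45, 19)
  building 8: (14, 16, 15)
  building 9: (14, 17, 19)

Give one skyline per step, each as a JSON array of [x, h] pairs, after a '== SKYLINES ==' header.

== SKYLINES ==
[[16,6],[17,0]]
[[16,15],[17,0]]
[[16,15],[17,0],[34,20],[39,0]]
[[16,15],[17,13],[19,0],[34,20],[39,0]]
[[16,15],[17,13],[19,0],[34,20],[39,0],[43,20],[48,0]]
[[16,15],[17,13],[19,0],[34,20],[39,0],[43,20],[48,0]]
[[16,15],[17,13],[19,0],[34,20],[39,19],[43,20],[48,0]]
[[14,15],[17,13],[19,0],[34,20],[39,19],[43,20],[48,0]]
[[14,19],[17,13],[19,0],[34,20],[39,19],[43,20],[48,0]]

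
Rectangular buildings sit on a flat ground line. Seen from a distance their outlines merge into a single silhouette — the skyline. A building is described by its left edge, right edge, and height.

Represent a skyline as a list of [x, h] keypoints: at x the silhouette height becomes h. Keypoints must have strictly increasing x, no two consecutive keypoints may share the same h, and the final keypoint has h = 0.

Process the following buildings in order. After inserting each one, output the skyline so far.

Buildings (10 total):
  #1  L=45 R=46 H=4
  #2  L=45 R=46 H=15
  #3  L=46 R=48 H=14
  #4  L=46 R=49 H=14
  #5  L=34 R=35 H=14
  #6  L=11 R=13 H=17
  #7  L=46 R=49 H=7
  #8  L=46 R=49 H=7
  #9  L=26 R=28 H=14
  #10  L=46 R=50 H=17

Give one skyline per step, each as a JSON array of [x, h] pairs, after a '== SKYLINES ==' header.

== SKYLINES ==
[[45,4],[46,0]]
[[45,15],[46,0]]
[[45,15],[46,14],[48,0]]
[[45,15],[46,14],[49,0]]
[[34,14],[35,0],[45,15],[46,14],[49,0]]
[[11,17],[13,0],[34,14],[35,0],[45,15],[46,14],[49,0]]
[[11,17],[13,0],[34,14],[35,0],[45,15],[46,14],[49,0]]
[[11,17],[13,0],[34,14],[35,0],[45,15],[46,14],[49,0]]
[[11,17],[13,0],[26,14],[28,0],[34,14],[35,0],[45,15],[46,14],[49,0]]
[[11,17],[13,0],[26,14],[28,0],[34,14],[35,0],[45,15],[46,17],[50,0]]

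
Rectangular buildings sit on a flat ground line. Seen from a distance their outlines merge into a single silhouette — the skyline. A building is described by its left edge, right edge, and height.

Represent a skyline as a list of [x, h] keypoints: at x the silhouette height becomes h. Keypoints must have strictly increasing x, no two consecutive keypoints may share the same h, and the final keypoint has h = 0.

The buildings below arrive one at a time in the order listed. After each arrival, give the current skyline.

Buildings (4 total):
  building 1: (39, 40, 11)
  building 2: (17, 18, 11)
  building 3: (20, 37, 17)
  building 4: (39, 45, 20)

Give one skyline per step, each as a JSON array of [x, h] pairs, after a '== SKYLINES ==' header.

== SKYLINES ==
[[39,11],[40,0]]
[[17,11],[18,0],[39,11],[40,0]]
[[17,11],[18,0],[20,17],[37,0],[39,11],[40,0]]
[[17,11],[18,0],[20,17],[37,0],[39,20],[45,0]]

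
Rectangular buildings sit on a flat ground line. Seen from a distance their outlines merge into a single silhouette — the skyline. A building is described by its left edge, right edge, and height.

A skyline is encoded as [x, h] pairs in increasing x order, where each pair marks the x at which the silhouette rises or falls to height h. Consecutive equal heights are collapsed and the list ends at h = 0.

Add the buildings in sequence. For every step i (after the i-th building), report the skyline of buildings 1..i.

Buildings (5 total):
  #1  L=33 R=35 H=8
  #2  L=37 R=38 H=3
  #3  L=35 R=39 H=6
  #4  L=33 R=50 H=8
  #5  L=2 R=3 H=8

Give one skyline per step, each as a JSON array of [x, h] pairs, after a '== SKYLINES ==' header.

== SKYLINES ==
[[33,8],[35,0]]
[[33,8],[35,0],[37,3],[38,0]]
[[33,8],[35,6],[39,0]]
[[33,8],[50,0]]
[[2,8],[3,0],[33,8],[50,0]]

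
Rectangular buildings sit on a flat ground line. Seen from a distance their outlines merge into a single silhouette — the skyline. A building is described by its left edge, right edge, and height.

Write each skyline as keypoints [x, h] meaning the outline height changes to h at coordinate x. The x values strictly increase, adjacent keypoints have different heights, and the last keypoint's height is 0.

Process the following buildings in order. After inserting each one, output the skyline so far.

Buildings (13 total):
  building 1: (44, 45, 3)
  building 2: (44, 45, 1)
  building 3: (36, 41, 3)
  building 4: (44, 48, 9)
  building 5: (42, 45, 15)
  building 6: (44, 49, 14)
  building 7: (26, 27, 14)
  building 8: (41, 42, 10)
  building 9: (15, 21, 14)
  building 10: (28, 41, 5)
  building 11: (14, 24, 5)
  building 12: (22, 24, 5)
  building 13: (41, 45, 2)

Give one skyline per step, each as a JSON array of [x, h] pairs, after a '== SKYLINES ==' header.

== SKYLINES ==
[[44,3],[45,0]]
[[44,3],[45,0]]
[[36,3],[41,0],[44,3],[45,0]]
[[36,3],[41,0],[44,9],[48,0]]
[[36,3],[41,0],[42,15],[45,9],[48,0]]
[[36,3],[41,0],[42,15],[45,14],[49,0]]
[[26,14],[27,0],[36,3],[41,0],[42,15],[45,14],[49,0]]
[[26,14],[27,0],[36,3],[41,10],[42,15],[45,14],[49,0]]
[[15,14],[21,0],[26,14],[27,0],[36,3],[41,10],[42,15],[45,14],[49,0]]
[[15,14],[21,0],[26,14],[27,0],[28,5],[41,10],[42,15],[45,14],[49,0]]
[[14,5],[15,14],[21,5],[24,0],[26,14],[27,0],[28,5],[41,10],[42,15],[45,14],[49,0]]
[[14,5],[15,14],[21,5],[24,0],[26,14],[27,0],[28,5],[41,10],[42,15],[45,14],[49,0]]
[[14,5],[15,14],[21,5],[24,0],[26,14],[27,0],[28,5],[41,10],[42,15],[45,14],[49,0]]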